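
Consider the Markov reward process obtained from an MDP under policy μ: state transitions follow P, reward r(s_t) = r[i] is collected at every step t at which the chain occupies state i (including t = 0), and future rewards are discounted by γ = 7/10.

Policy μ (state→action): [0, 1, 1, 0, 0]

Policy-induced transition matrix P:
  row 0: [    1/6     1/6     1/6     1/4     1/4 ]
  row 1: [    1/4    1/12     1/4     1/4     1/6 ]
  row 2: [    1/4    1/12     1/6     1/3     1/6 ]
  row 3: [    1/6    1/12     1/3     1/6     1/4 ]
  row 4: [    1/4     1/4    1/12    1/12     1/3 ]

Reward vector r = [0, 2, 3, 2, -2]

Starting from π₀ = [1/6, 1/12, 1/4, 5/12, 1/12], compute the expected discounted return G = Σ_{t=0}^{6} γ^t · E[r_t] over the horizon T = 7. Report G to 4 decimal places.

G = 3.3094

t=0: π = [0.1667, 0.0833, 0.2500, 0.4167, 0.0833], E[r] = 1.5833, γ^t·E[r] = 1.583333, running G = 1.583333
t=1: π = [0.2014, 0.1111, 0.2361, 0.2222, 0.2292], E[r] = 0.9167, γ^t·E[r] = 0.641667, running G = 2.225000
t=2: π = [0.2147, 0.1383, 0.1939, 0.2130, 0.2402], E[r] = 0.8038, γ^t·E[r] = 0.393872, running G = 2.618872
t=3: π = [0.2144, 0.1413, 0.1937, 0.2084, 0.2423], E[r] = 0.7956, γ^t·E[r] = 0.272898, running G = 2.891770
t=4: π = [0.2148, 0.1416, 0.1930, 0.2084, 0.2423], E[r] = 0.7943, γ^t·E[r] = 0.190710, running G = 3.082480
t=5: π = [0.2147, 0.1416, 0.1930, 0.2083, 0.2423], E[r] = 0.7943, γ^t·E[r] = 0.133496, running G = 3.215976
t=6: π = [0.2147, 0.1416, 0.1930, 0.2083, 0.2423], E[r] = 0.7943, γ^t·E[r] = 0.093446, running G = 3.309422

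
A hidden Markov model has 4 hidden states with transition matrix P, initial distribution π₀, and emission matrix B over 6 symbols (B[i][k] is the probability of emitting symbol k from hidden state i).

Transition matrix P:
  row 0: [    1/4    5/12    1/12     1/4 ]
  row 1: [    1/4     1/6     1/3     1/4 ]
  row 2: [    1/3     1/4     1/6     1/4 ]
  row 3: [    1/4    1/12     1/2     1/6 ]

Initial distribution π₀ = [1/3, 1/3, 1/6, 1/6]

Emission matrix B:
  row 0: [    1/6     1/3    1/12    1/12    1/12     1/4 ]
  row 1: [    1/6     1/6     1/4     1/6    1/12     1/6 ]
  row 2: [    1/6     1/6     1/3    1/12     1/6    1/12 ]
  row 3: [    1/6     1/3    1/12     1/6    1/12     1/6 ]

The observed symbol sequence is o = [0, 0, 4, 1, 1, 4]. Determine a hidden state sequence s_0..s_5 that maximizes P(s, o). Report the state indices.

path = [0, 1, 2, 0, 3, 2]

t=0: δ = [5.556e-02, 5.556e-02, 2.778e-02, 2.778e-02]  (obs o_0=0)
t=1: δ = [2.315e-03, 3.858e-03, 3.086e-03, 2.315e-03]  ψ = [0, 0, 1, 0]  (obs o_1=0)
t=2: δ = [8.573e-05, 8.038e-05, 2.143e-04, 8.038e-05]  ψ = [2, 0, 1, 1]  (obs o_2=4)
t=3: δ = [2.381e-05, 8.931e-06, 6.698e-06, 1.786e-05]  ψ = [2, 2, 3, 2]  (obs o_3=1)
t=4: δ = [1.985e-06, 1.654e-06, 1.488e-06, 1.985e-06]  ψ = [0, 0, 3, 0]  (obs o_4=1)
t=5: δ = [4.135e-08, 6.891e-08, 1.654e-07, 4.135e-08]  ψ = [0, 0, 3, 0]  (obs o_5=4)
backtrack: best end state = 2; path = [0, 1, 2, 0, 3, 2]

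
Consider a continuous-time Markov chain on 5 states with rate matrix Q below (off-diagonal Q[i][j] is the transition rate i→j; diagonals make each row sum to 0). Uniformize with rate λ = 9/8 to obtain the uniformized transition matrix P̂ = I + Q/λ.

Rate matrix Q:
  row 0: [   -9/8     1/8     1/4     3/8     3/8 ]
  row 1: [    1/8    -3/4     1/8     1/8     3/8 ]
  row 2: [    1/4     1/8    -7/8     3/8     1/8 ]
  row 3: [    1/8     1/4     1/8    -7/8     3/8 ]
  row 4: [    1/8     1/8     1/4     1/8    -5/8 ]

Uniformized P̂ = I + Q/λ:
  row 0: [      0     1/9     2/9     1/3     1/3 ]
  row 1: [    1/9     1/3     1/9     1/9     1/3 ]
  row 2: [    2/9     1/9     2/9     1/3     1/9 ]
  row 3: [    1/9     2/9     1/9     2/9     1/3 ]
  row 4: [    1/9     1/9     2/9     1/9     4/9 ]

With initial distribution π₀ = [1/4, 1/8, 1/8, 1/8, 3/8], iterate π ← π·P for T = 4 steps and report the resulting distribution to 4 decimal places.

t=0: π = [0.2500, 0.1250, 0.1250, 0.1250, 0.3750]
t=1: π = [0.0972, 0.1528, 0.1944, 0.2083, 0.3472]
t=2: π = [0.1219, 0.1682, 0.1821, 0.1991, 0.3287]
t=3: π = [0.1178, 0.1706, 0.1814, 0.2008, 0.3294]
t=4: π = [0.1182, 0.1713, 0.1810, 0.1999, 0.3296]

π = [0.1182, 0.1713, 0.1810, 0.1999, 0.3296]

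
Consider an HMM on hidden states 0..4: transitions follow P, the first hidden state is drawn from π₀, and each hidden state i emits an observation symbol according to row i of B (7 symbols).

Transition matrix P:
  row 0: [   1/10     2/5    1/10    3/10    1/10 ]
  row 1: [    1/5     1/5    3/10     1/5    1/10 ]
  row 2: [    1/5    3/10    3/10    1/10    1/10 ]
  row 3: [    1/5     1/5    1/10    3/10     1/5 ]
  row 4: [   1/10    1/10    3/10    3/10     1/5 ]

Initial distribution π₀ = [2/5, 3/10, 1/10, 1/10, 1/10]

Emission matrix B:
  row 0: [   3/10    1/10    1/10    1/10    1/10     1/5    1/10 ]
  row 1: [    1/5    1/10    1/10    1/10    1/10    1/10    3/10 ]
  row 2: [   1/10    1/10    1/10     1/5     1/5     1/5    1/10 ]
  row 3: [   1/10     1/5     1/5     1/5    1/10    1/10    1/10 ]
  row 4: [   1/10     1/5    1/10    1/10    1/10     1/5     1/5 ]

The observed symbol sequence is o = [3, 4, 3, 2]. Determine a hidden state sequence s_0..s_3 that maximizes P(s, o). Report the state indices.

path = [0, 3, 3, 3]

t=0: δ = [4.000e-02, 3.000e-02, 2.000e-02, 2.000e-02, 1.000e-02]  (obs o_0=3)
t=1: δ = [6.000e-04, 1.600e-03, 1.800e-03, 1.200e-03, 4.000e-04]  ψ = [1, 0, 1, 0, 0]  (obs o_1=4)
t=2: δ = [3.600e-05, 5.400e-05, 1.080e-04, 7.200e-05, 2.400e-05]  ψ = [2, 2, 2, 3, 3]  (obs o_2=3)
t=3: δ = [2.160e-06, 3.240e-06, 3.240e-06, 4.320e-06, 1.440e-06]  ψ = [2, 2, 2, 3, 3]  (obs o_3=2)
backtrack: best end state = 3; path = [0, 3, 3, 3]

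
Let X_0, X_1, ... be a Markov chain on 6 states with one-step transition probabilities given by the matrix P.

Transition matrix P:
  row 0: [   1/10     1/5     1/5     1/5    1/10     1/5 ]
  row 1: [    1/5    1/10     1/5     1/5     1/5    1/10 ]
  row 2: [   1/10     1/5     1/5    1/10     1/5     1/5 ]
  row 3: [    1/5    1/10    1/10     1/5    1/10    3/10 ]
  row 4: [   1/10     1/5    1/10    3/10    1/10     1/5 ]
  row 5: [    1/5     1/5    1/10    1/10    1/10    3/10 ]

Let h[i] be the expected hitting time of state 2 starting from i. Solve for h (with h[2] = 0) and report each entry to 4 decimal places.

First-step conditioning: h[2] = 0; for i ≠ 2, h[i] = 1 + Σ_k P[i][k]·h[k].
  h[0] = 1 + 1/10·h[0] + 1/5·h[1] + 1/5·h[3] + 1/10·h[4] + 1/5·h[5]
  h[1] = 1 + 1/5·h[0] + 1/10·h[1] + 1/5·h[3] + 1/5·h[4] + 1/10·h[5]
  h[3] = 1 + 1/5·h[0] + 1/10·h[1] + 1/5·h[3] + 1/10·h[4] + 3/10·h[5]
  h[4] = 1 + 1/10·h[0] + 1/5·h[1] + 3/10·h[3] + 1/10·h[4] + 1/5·h[5]
  h[5] = 1 + 1/5·h[0] + 1/5·h[1] + 1/10·h[3] + 1/10·h[4] + 3/10·h[5]
Solving the 5×5 linear system over states ≠ 2 gives exactly h = [100290/14737, 100400/14737, 0, 111300/14737, 111420/14737, 110210/14737] (h[2] = 0 is the target).

h = [6.8053, 6.8128, 0.0000, 7.5524, 7.5606, 7.4785]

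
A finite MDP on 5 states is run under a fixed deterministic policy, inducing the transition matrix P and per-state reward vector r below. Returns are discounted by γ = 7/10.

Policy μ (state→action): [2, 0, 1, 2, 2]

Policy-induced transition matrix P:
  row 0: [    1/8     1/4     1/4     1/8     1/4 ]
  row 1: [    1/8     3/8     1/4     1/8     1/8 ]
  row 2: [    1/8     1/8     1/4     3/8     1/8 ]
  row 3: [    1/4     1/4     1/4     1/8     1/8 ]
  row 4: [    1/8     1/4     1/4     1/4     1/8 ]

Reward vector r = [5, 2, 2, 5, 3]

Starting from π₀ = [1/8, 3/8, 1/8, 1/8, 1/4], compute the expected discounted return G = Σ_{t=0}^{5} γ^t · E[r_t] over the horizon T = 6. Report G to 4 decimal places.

G = 9.1697

t=0: π = [0.1250, 0.3750, 0.1250, 0.1250, 0.2500], E[r] = 3.0000, γ^t·E[r] = 3.000000, running G = 3.000000
t=1: π = [0.1406, 0.2813, 0.2500, 0.1875, 0.1406], E[r] = 3.1250, γ^t·E[r] = 2.187500, running G = 5.187500
t=2: π = [0.1484, 0.2539, 0.2500, 0.2051, 0.1426], E[r] = 3.2031, γ^t·E[r] = 1.569531, running G = 6.757031
t=3: π = [0.1506, 0.2505, 0.2500, 0.2053, 0.1436], E[r] = 3.2114, γ^t·E[r] = 1.101519, running G = 7.858550
t=4: π = [0.1507, 0.2501, 0.2500, 0.2054, 0.1438], E[r] = 3.2122, γ^t·E[r] = 0.771239, running G = 8.629789
t=5: π = [0.1507, 0.2500, 0.2500, 0.2055, 0.1438], E[r] = 3.2123, γ^t·E[r] = 0.539893, running G = 9.169683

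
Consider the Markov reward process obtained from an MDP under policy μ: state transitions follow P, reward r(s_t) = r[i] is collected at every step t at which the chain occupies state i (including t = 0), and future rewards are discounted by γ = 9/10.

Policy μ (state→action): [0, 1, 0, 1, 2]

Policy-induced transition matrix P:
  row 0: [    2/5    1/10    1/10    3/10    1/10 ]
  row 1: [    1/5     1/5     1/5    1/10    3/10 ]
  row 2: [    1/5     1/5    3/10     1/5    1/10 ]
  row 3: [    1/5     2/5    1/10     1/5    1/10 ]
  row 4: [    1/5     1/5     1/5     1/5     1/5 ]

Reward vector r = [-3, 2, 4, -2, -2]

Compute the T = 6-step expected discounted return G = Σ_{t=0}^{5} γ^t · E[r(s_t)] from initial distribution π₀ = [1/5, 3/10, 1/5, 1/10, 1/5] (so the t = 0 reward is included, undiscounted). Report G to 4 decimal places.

t=0: π = [0.2000, 0.3000, 0.2000, 0.1000, 0.2000], E[r] = 0.2000, γ^t·E[r] = 0.200000, running G = 0.200000
t=1: π = [0.2400, 0.2000, 0.1900, 0.1900, 0.1800], E[r] = -0.3000, γ^t·E[r] = -0.270000, running G = -0.070000
t=2: π = [0.2480, 0.2140, 0.1760, 0.2040, 0.1580], E[r] = -0.3360, γ^t·E[r] = -0.272160, running G = -0.342160
t=3: π = [0.2496, 0.2160, 0.1724, 0.2034, 0.1586], E[r] = -0.3512, γ^t·E[r] = -0.256025, running G = -0.598185
t=4: π = [0.2499, 0.2157, 0.1719, 0.2034, 0.1591], E[r] = -0.3554, γ^t·E[r] = -0.233178, running G = -0.831363
t=5: π = [0.2500, 0.2157, 0.1719, 0.2034, 0.1591], E[r] = -0.3561, γ^t·E[r] = -0.210255, running G = -1.041617

G = -1.0416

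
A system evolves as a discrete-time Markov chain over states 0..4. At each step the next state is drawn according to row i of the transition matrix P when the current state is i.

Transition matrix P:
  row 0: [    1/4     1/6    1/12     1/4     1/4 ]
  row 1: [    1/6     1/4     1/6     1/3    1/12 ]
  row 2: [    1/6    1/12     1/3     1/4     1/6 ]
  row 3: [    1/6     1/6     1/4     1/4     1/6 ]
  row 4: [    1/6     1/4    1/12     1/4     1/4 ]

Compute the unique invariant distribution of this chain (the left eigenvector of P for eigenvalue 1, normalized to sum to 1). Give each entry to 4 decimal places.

Balance equations π_j = Σ_i π_i·P[i][j]:
  π_0 = 1/4·π_0 + 1/6·π_1 + 1/6·π_2 + 1/6·π_3 + 1/6·π_4
  π_1 = 1/6·π_0 + 1/4·π_1 + 1/12·π_2 + 1/6·π_3 + 1/4·π_4
  π_2 = 1/12·π_0 + 1/6·π_1 + 1/3·π_2 + 1/4·π_3 + 1/12·π_4
  π_3 = 1/4·π_0 + 1/3·π_1 + 1/4·π_2 + 1/4·π_3 + 1/4·π_4
  normalize: π_0 + π_1 + π_2 + π_3 + π_4 = 1
Solving the linear system gives exactly π = [2/11, 2655/14663, 2788/14663, 3887/14663, 2667/14663].

π = [0.1818, 0.1811, 0.1901, 0.2651, 0.1819]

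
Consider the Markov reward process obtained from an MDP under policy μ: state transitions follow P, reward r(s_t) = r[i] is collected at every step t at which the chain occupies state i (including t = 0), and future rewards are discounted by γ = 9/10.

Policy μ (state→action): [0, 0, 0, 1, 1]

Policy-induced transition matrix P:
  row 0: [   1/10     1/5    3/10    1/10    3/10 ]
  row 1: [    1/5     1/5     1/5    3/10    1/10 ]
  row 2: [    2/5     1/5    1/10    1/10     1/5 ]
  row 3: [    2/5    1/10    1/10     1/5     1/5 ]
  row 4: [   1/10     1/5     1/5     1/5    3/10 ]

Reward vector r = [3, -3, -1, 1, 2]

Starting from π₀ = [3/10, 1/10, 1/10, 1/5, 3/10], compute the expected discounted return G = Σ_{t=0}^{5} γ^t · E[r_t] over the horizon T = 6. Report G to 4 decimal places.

t=0: π = [0.3000, 0.1000, 0.1000, 0.2000, 0.3000], E[r] = 1.3000, γ^t·E[r] = 1.300000, running G = 1.300000
t=1: π = [0.2000, 0.1800, 0.2000, 0.1700, 0.2500], E[r] = 0.5300, γ^t·E[r] = 0.477000, running G = 1.777000
t=2: π = [0.2290, 0.1830, 0.1830, 0.1780, 0.2270], E[r] = 0.5870, γ^t·E[r] = 0.475470, running G = 2.252470
t=3: π = [0.2266, 0.1822, 0.1868, 0.1771, 0.2273], E[r] = 0.5781, γ^t·E[r] = 0.421435, running G = 2.673905
t=4: π = [0.2274, 0.1823, 0.1863, 0.1769, 0.2272], E[r] = 0.5803, γ^t·E[r] = 0.380702, running G = 3.054607
t=5: π = [0.2272, 0.1823, 0.1864, 0.1769, 0.2272], E[r] = 0.5795, γ^t·E[r] = 0.342177, running G = 3.396783

G = 3.3968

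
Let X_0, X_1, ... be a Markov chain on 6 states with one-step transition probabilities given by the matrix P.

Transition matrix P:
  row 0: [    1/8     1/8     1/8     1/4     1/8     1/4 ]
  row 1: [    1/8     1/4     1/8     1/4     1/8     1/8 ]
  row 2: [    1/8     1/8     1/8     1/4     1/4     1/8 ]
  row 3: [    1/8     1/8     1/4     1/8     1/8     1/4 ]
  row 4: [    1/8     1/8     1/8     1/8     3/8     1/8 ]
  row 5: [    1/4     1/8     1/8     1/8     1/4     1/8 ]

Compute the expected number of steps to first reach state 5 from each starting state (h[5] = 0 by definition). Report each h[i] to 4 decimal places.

First-step conditioning: h[5] = 0; for i ≠ 5, h[i] = 1 + Σ_k P[i][k]·h[k].
  h[0] = 1 + 1/8·h[0] + 1/8·h[1] + 1/8·h[2] + 1/4·h[3] + 1/8·h[4]
  h[1] = 1 + 1/8·h[0] + 1/4·h[1] + 1/8·h[2] + 1/4·h[3] + 1/8·h[4]
  h[2] = 1 + 1/8·h[0] + 1/8·h[1] + 1/8·h[2] + 1/4·h[3] + 1/4·h[4]
  h[3] = 1 + 1/8·h[0] + 1/8·h[1] + 1/4·h[2] + 1/8·h[3] + 1/8·h[4]
  h[4] = 1 + 1/8·h[0] + 1/8·h[1] + 1/8·h[2] + 1/8·h[3] + 3/8·h[4]
Solving the 5×5 linear system over states ≠ 5 gives exactly h = [24248/4593, 27712/4593, 27776/4593, 24640/4593, 9408/1531, 0] (h[5] = 0 is the target).

h = [5.2793, 6.0335, 6.0475, 5.3647, 6.1450, 0.0000]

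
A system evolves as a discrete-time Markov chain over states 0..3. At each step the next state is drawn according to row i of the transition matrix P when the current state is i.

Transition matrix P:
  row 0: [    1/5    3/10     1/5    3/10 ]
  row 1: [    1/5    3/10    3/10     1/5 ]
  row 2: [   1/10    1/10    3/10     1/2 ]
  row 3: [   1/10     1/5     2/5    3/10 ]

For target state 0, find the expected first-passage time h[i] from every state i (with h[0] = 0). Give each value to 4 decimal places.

h = [0.0000, 7.5000, 8.5345, 8.4483]

First-step conditioning: h[0] = 0; for i ≠ 0, h[i] = 1 + Σ_k P[i][k]·h[k].
  h[1] = 1 + 3/10·h[1] + 3/10·h[2] + 1/5·h[3]
  h[2] = 1 + 1/10·h[1] + 3/10·h[2] + 1/2·h[3]
  h[3] = 1 + 1/5·h[1] + 2/5·h[2] + 3/10·h[3]
Solving the 3×3 linear system over states ≠ 0 gives exactly h = [0, 15/2, 495/58, 245/29] (h[0] = 0 is the target).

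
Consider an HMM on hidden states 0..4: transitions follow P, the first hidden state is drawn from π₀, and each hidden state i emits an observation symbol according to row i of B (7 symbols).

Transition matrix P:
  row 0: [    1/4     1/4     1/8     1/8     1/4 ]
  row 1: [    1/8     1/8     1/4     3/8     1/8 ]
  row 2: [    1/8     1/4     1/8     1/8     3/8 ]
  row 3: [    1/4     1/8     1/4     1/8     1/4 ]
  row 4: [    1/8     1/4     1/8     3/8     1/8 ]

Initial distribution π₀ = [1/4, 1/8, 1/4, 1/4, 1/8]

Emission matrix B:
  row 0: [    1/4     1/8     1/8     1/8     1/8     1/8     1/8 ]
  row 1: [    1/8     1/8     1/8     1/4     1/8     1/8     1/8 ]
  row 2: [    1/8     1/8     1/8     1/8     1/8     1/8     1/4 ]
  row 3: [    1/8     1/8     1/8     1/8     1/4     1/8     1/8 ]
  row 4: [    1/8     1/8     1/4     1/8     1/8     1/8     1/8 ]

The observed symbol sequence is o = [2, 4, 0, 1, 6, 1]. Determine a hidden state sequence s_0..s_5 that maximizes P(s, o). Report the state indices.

t=0: δ = [3.125e-02, 1.562e-02, 3.125e-02, 3.125e-02, 3.125e-02]  (obs o_0=2)
t=1: δ = [9.766e-04, 9.766e-04, 9.766e-04, 2.930e-03, 1.465e-03]  ψ = [0, 0, 3, 4, 2]  (obs o_1=4)
t=2: δ = [1.831e-04, 4.578e-05, 9.155e-05, 6.866e-05, 9.155e-05]  ψ = [3, 3, 3, 4, 3]  (obs o_2=0)
t=3: δ = [5.722e-06, 5.722e-06, 2.861e-06, 4.292e-06, 5.722e-06]  ψ = [0, 0, 0, 4, 0]  (obs o_3=1)
t=4: δ = [1.788e-07, 1.788e-07, 3.576e-07, 2.682e-07, 1.788e-07]  ψ = [0, 0, 1, 1, 0]  (obs o_4=6)
t=5: δ = [8.382e-09, 1.118e-08, 8.382e-09, 8.382e-09, 1.676e-08]  ψ = [3, 2, 3, 1, 2]  (obs o_5=1)
backtrack: best end state = 4; path = [4, 3, 0, 1, 2, 4]

path = [4, 3, 0, 1, 2, 4]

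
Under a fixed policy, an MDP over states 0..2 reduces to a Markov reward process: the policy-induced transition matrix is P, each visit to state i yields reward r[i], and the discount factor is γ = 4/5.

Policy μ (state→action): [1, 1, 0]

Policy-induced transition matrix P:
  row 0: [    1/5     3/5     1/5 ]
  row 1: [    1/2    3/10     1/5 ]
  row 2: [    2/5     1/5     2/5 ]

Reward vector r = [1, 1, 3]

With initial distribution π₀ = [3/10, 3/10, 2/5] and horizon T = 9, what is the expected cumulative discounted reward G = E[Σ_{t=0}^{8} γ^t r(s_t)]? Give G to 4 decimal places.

t=0: π = [0.3000, 0.3000, 0.4000], E[r] = 1.8000, γ^t·E[r] = 1.800000, running G = 1.800000
t=1: π = [0.3700, 0.3500, 0.2800], E[r] = 1.5600, γ^t·E[r] = 1.248000, running G = 3.048000
t=2: π = [0.3610, 0.3830, 0.2560], E[r] = 1.5120, γ^t·E[r] = 0.967680, running G = 4.015680
t=3: π = [0.3661, 0.3827, 0.2512], E[r] = 1.5024, γ^t·E[r] = 0.769229, running G = 4.784909
t=4: π = [0.3651, 0.3847, 0.2502], E[r] = 1.5005, γ^t·E[r] = 0.614597, running G = 5.399505
t=5: π = [0.3655, 0.3845, 0.2500], E[r] = 1.5001, γ^t·E[r] = 0.491551, running G = 5.891057
t=6: π = [0.3654, 0.3846, 0.2500], E[r] = 1.5000, γ^t·E[r] = 0.393221, running G = 6.284278
t=7: π = [0.3654, 0.3846, 0.2500], E[r] = 1.5000, γ^t·E[r] = 0.314574, running G = 6.598852
t=8: π = [0.3654, 0.3846, 0.2500], E[r] = 1.5000, γ^t·E[r] = 0.251658, running G = 6.850510

G = 6.8505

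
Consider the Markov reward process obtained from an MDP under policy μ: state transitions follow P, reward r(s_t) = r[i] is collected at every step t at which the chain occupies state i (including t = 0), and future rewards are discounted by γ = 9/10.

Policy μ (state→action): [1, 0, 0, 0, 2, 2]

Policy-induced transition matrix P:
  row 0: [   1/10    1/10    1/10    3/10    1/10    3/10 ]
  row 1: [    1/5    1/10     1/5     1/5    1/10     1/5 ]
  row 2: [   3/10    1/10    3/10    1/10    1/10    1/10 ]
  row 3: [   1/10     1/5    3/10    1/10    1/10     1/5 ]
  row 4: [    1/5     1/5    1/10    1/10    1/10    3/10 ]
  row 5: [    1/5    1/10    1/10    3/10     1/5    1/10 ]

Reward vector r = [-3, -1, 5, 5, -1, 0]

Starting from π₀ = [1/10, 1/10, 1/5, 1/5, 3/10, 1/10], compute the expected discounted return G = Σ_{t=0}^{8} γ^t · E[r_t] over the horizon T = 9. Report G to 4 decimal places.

G = 6.6728

t=0: π = [0.1000, 0.1000, 0.2000, 0.2000, 0.3000, 0.1000], E[r] = 1.3000, γ^t·E[r] = 1.300000, running G = 1.300000
t=1: π = [0.1900, 0.1500, 0.1900, 0.1500, 0.1100, 0.2100], E[r] = 0.8700, γ^t·E[r] = 0.783000, running G = 2.083000
t=2: π = [0.1850, 0.1260, 0.1830, 0.1950, 0.1210, 0.1900], E[r] = 1.0880, γ^t·E[r] = 0.881280, running G = 2.964280
t=3: π = [0.1803, 0.1316, 0.1882, 0.1876, 0.1190, 0.1933], E[r] = 1.0875, γ^t·E[r] = 0.792788, running G = 3.757068
t=4: π = [0.1820, 0.1307, 0.1883, 0.1879, 0.1193, 0.1918], E[r] = 1.0849, γ^t·E[r] = 0.711816, running G = 4.468884
t=5: π = [0.1818, 0.1307, 0.1883, 0.1878, 0.1192, 0.1921], E[r] = 1.0852, γ^t·E[r] = 0.640828, running G = 5.109712
t=6: π = [0.1819, 0.1307, 0.1883, 0.1879, 0.1192, 0.1921], E[r] = 1.0853, γ^t·E[r] = 0.576782, running G = 5.686494
t=7: π = [0.1819, 0.1307, 0.1883, 0.1879, 0.1192, 0.1921], E[r] = 1.0853, γ^t·E[r] = 0.519097, running G = 6.205591
t=8: π = [0.1819, 0.1307, 0.1883, 0.1879, 0.1192, 0.1921], E[r] = 1.0853, γ^t·E[r] = 0.467188, running G = 6.672778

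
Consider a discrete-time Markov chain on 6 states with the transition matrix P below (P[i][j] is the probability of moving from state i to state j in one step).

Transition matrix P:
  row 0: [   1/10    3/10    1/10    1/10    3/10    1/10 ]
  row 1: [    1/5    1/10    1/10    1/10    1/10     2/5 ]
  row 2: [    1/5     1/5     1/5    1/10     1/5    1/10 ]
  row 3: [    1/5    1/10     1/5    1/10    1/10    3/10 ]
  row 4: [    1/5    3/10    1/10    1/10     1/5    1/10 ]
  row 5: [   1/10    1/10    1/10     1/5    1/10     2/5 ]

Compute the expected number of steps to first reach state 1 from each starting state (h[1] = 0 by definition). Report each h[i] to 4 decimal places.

h = [4.3714, 0.0000, 4.8571, 5.5786, 4.3714, 5.7929]

First-step conditioning: h[1] = 0; for i ≠ 1, h[i] = 1 + Σ_k P[i][k]·h[k].
  h[0] = 1 + 1/10·h[0] + 1/10·h[2] + 1/10·h[3] + 3/10·h[4] + 1/10·h[5]
  h[2] = 1 + 1/5·h[0] + 1/5·h[2] + 1/10·h[3] + 1/5·h[4] + 1/10·h[5]
  h[3] = 1 + 1/5·h[0] + 1/5·h[2] + 1/10·h[3] + 1/10·h[4] + 3/10·h[5]
  h[4] = 1 + 1/5·h[0] + 1/10·h[2] + 1/10·h[3] + 1/5·h[4] + 1/10·h[5]
  h[5] = 1 + 1/10·h[0] + 1/10·h[2] + 1/5·h[3] + 1/10·h[4] + 2/5·h[5]
Solving the 5×5 linear system over states ≠ 1 gives exactly h = [153/35, 0, 34/7, 781/140, 153/35, 811/140] (h[1] = 0 is the target).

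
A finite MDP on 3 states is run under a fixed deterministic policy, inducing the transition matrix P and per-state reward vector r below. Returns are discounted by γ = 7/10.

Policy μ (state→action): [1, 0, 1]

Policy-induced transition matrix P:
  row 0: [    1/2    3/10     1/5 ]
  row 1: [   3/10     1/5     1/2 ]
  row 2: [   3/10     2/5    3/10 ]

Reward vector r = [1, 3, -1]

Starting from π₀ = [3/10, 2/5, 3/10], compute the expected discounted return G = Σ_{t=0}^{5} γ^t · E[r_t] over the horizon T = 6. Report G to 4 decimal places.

t=0: π = [0.3000, 0.4000, 0.3000], E[r] = 1.2000, γ^t·E[r] = 1.200000, running G = 1.200000
t=1: π = [0.3600, 0.2900, 0.3500], E[r] = 0.8800, γ^t·E[r] = 0.616000, running G = 1.816000
t=2: π = [0.3720, 0.3060, 0.3220], E[r] = 0.9680, γ^t·E[r] = 0.474320, running G = 2.290320
t=3: π = [0.3744, 0.3016, 0.3240], E[r] = 0.9552, γ^t·E[r] = 0.327634, running G = 2.617954
t=4: π = [0.3749, 0.3022, 0.3229], E[r] = 0.9587, γ^t·E[r] = 0.230189, running G = 2.848142
t=5: π = [0.3750, 0.3021, 0.3230], E[r] = 0.9582, γ^t·E[r] = 0.161046, running G = 3.009188

G = 3.0092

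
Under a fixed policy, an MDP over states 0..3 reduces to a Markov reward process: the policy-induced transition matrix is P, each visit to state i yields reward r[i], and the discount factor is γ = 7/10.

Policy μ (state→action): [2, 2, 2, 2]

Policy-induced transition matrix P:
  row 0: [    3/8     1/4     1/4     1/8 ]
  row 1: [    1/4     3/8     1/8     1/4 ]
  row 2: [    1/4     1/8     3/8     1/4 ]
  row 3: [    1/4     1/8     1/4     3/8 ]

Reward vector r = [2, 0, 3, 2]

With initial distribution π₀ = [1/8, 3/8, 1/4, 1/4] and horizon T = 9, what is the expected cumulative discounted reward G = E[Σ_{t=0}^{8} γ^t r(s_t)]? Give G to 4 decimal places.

t=0: π = [0.1250, 0.3750, 0.2500, 0.2500], E[r] = 1.5000, γ^t·E[r] = 1.500000, running G = 1.500000
t=1: π = [0.2656, 0.2344, 0.2344, 0.2656], E[r] = 1.7656, γ^t·E[r] = 1.235938, running G = 2.735938
t=2: π = [0.2832, 0.2168, 0.2500, 0.2500], E[r] = 1.8164, γ^t·E[r] = 0.890039, running G = 3.625977
t=3: π = [0.2854, 0.2146, 0.2542, 0.2458], E[r] = 1.8250, γ^t·E[r] = 0.625958, running G = 4.251935
t=4: π = [0.2857, 0.2143, 0.2549, 0.2451], E[r] = 1.8263, γ^t·E[r] = 0.438493, running G = 4.690428
t=5: π = [0.2857, 0.2143, 0.2551, 0.2449], E[r] = 1.8265, γ^t·E[r] = 0.306979, running G = 4.997407
t=6: π = [0.2857, 0.2143, 0.2551, 0.2449], E[r] = 1.8265, γ^t·E[r] = 0.214889, running G = 5.212296
t=7: π = [0.2857, 0.2143, 0.2551, 0.2449], E[r] = 1.8265, γ^t·E[r] = 0.150423, running G = 5.362719
t=8: π = [0.2857, 0.2143, 0.2551, 0.2449], E[r] = 1.8265, γ^t·E[r] = 0.105296, running G = 5.468015

G = 5.4680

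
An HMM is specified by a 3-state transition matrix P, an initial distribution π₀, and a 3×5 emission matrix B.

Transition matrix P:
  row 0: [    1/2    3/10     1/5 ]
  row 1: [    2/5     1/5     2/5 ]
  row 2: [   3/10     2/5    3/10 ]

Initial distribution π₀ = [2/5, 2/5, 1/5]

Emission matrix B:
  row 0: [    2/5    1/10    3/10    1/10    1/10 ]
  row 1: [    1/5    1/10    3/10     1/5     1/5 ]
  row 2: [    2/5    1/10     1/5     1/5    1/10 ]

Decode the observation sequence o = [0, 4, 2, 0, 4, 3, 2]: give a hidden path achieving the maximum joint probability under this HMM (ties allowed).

path = [0, 0, 0, 0, 1, 2, 1]

t=0: δ = [1.600e-01, 8.000e-02, 8.000e-02]  (obs o_0=0)
t=1: δ = [8.000e-03, 9.600e-03, 3.200e-03]  ψ = [0, 0, 0]  (obs o_1=4)
t=2: δ = [1.200e-03, 7.200e-04, 7.680e-04]  ψ = [0, 0, 1]  (obs o_2=2)
t=3: δ = [2.400e-04, 7.200e-05, 1.152e-04]  ψ = [0, 0, 1]  (obs o_3=0)
t=4: δ = [1.200e-05, 1.440e-05, 4.800e-06]  ψ = [0, 0, 0]  (obs o_4=4)
t=5: δ = [6.000e-07, 7.200e-07, 1.152e-06]  ψ = [0, 0, 1]  (obs o_5=3)
t=6: δ = [1.037e-07, 1.382e-07, 6.912e-08]  ψ = [2, 2, 2]  (obs o_6=2)
backtrack: best end state = 1; path = [0, 0, 0, 0, 1, 2, 1]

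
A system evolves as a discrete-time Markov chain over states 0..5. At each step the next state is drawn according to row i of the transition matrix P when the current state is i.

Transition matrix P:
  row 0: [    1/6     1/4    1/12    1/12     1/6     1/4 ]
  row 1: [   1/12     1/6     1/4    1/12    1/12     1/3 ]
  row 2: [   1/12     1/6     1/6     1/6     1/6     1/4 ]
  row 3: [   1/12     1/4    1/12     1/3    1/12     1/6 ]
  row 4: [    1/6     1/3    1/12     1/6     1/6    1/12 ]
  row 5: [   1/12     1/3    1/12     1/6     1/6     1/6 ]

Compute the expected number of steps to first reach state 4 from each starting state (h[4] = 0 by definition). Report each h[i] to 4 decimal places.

h = [7.4586, 8.0438, 7.4796, 8.2753, 0.0000, 7.5664]

First-step conditioning: h[4] = 0; for i ≠ 4, h[i] = 1 + Σ_k P[i][k]·h[k].
  h[0] = 1 + 1/6·h[0] + 1/4·h[1] + 1/12·h[2] + 1/12·h[3] + 1/4·h[5]
  h[1] = 1 + 1/12·h[0] + 1/6·h[1] + 1/4·h[2] + 1/12·h[3] + 1/3·h[5]
  h[2] = 1 + 1/12·h[0] + 1/6·h[1] + 1/6·h[2] + 1/6·h[3] + 1/4·h[5]
  h[3] = 1 + 1/12·h[0] + 1/4·h[1] + 1/12·h[2] + 1/3·h[3] + 1/6·h[5]
  h[5] = 1 + 1/12·h[0] + 1/3·h[1] + 1/12·h[2] + 1/6·h[3] + 1/6·h[5]
Solving the 5×5 linear system over states ≠ 4 gives exactly h = [17013/2281, 18348/2281, 17061/2281, 18876/2281, 0, 17259/2281] (h[4] = 0 is the target).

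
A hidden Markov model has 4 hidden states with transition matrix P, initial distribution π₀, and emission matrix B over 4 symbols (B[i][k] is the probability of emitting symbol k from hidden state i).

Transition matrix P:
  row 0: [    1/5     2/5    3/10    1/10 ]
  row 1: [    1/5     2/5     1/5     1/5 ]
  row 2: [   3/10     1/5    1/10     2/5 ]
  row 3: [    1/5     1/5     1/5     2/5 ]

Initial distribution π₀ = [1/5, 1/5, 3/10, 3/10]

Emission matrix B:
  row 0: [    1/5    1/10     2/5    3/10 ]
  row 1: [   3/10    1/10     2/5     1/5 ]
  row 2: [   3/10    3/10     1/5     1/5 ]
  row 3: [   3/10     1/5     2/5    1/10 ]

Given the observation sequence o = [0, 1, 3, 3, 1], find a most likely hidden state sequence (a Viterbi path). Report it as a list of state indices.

path = [3, 2, 0, 0, 2]

t=0: δ = [4.000e-02, 6.000e-02, 9.000e-02, 9.000e-02]  (obs o_0=0)
t=1: δ = [2.700e-03, 2.400e-03, 5.400e-03, 7.200e-03]  ψ = [2, 1, 3, 2]  (obs o_1=1)
t=2: δ = [4.860e-04, 2.880e-04, 2.880e-04, 2.880e-04]  ψ = [2, 3, 3, 3]  (obs o_2=3)
t=3: δ = [2.916e-05, 3.888e-05, 2.916e-05, 1.152e-05]  ψ = [0, 0, 0, 2]  (obs o_3=3)
t=4: δ = [8.748e-07, 1.555e-06, 2.624e-06, 2.333e-06]  ψ = [2, 1, 0, 2]  (obs o_4=1)
backtrack: best end state = 2; path = [3, 2, 0, 0, 2]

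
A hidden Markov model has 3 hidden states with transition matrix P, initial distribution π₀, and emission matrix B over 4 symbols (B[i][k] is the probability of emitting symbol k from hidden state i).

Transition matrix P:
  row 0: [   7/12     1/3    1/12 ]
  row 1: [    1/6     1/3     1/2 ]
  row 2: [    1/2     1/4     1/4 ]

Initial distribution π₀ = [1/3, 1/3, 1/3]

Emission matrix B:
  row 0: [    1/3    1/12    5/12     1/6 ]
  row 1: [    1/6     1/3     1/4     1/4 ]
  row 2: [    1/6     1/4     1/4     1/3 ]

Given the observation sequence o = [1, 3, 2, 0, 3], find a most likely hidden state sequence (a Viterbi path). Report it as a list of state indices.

path = [1, 2, 0, 0, 0]

t=0: δ = [2.778e-02, 1.111e-01, 8.333e-02]  (obs o_0=1)
t=1: δ = [6.944e-03, 9.259e-03, 1.852e-02]  ψ = [2, 1, 1]  (obs o_1=3)
t=2: δ = [3.858e-03, 1.157e-03, 1.157e-03]  ψ = [2, 2, 1]  (obs o_2=2)
t=3: δ = [7.502e-04, 2.143e-04, 9.645e-05]  ψ = [0, 0, 1]  (obs o_3=0)
t=4: δ = [7.293e-05, 6.251e-05, 3.572e-05]  ψ = [0, 0, 1]  (obs o_4=3)
backtrack: best end state = 0; path = [1, 2, 0, 0, 0]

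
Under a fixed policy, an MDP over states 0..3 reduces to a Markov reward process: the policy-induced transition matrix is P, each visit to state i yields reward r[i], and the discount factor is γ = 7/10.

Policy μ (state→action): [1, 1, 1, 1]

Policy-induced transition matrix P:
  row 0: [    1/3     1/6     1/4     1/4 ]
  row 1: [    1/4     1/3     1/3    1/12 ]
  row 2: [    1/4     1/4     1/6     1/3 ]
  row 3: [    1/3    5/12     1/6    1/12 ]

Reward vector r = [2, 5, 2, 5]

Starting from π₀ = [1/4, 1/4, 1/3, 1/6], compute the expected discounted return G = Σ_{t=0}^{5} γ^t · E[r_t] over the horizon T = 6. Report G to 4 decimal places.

G = 9.9111

t=0: π = [0.2500, 0.2500, 0.3333, 0.1667], E[r] = 3.2500, γ^t·E[r] = 3.250000, running G = 3.250000
t=1: π = [0.2847, 0.2778, 0.2292, 0.2083], E[r] = 3.4583, γ^t·E[r] = 2.420833, running G = 5.670833
t=2: π = [0.2911, 0.2841, 0.2367, 0.1881], E[r] = 3.4167, γ^t·E[r] = 1.674167, running G = 7.345000
t=3: π = [0.2899, 0.2808, 0.2383, 0.1910], E[r] = 3.4154, γ^t·E[r] = 1.171470, running G = 8.516470
t=4: π = [0.2901, 0.2811, 0.2376, 0.1912], E[r] = 3.4169, γ^t·E[r] = 0.820397, running G = 9.336867
t=5: π = [0.2901, 0.2811, 0.2377, 0.1911], E[r] = 3.4166, γ^t·E[r] = 0.574231, running G = 9.911098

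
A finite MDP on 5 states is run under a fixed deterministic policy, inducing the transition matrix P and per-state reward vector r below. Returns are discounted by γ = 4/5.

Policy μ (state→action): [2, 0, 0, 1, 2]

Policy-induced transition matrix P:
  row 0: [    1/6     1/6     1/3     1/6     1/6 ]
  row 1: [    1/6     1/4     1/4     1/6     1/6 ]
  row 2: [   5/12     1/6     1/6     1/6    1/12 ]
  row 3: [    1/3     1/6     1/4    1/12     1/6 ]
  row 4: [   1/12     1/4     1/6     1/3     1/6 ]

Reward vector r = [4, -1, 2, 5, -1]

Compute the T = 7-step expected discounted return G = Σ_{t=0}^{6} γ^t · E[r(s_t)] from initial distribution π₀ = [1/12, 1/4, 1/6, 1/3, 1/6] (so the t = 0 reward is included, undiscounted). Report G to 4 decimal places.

t=0: π = [0.0833, 0.2500, 0.1667, 0.3333, 0.1667], E[r] = 1.9167, γ^t·E[r] = 1.916667, running G = 1.916667
t=1: π = [0.2500, 0.2014, 0.2292, 0.1667, 0.1528], E[r] = 1.9375, γ^t·E[r] = 1.550000, running G = 3.466667
t=2: π = [0.2390, 0.1962, 0.2390, 0.1782, 0.1476], E[r] = 1.9815, γ^t·E[r] = 1.268148, running G = 4.734815
t=3: π = [0.2438, 0.1953, 0.2377, 0.1764, 0.1467], E[r] = 1.9907, γ^t·E[r] = 1.019235, running G = 5.754049
t=4: π = [0.2433, 0.1952, 0.2383, 0.1764, 0.1469], E[r] = 1.9897, γ^t·E[r] = 0.814986, running G = 6.569035
t=5: π = [0.2434, 0.1952, 0.2382, 0.1764, 0.1468], E[r] = 1.9902, γ^t·E[r] = 0.652146, running G = 7.221181
t=6: π = [0.2434, 0.1952, 0.2382, 0.1764, 0.1468], E[r] = 1.9901, γ^t·E[r] = 0.521696, running G = 7.742877

G = 7.7429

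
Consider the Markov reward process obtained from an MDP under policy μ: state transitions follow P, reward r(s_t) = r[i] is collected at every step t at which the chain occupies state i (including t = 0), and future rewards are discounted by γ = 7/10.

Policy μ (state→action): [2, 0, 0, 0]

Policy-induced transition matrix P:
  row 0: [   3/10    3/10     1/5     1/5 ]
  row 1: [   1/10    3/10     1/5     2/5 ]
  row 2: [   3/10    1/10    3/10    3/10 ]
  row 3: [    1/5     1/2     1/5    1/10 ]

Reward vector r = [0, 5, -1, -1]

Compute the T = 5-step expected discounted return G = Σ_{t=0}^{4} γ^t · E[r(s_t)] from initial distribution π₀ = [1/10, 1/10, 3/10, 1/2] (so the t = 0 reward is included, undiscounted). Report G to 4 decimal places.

G = 1.6871

t=0: π = [0.1000, 0.1000, 0.3000, 0.5000], E[r] = -0.3000, γ^t·E[r] = -0.300000, running G = -0.300000
t=1: π = [0.2300, 0.3400, 0.2300, 0.2000], E[r] = 1.2700, γ^t·E[r] = 0.889000, running G = 0.589000
t=2: π = [0.2120, 0.2940, 0.2230, 0.2710], E[r] = 0.9760, γ^t·E[r] = 0.478240, running G = 1.067240
t=3: π = [0.2141, 0.3096, 0.2223, 0.2540], E[r] = 1.0717, γ^t·E[r] = 0.367593, running G = 1.434833
t=4: π = [0.2127, 0.3063, 0.2222, 0.2588], E[r] = 1.0507, γ^t·E[r] = 0.252278, running G = 1.687111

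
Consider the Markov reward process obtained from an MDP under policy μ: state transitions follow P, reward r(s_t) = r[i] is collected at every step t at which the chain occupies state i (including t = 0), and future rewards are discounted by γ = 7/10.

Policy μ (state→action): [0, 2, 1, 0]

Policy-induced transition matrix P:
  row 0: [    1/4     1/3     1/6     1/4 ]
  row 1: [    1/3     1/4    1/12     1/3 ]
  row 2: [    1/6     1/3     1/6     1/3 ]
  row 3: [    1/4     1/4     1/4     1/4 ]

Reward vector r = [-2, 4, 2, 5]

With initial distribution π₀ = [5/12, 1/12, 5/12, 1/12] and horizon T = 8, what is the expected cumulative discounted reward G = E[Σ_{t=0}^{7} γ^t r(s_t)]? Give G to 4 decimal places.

t=0: π = [0.4167, 0.0833, 0.4167, 0.0833], E[r] = 0.7500, γ^t·E[r] = 0.750000, running G = 0.750000
t=1: π = [0.2222, 0.3194, 0.1667, 0.2917], E[r] = 2.6250, γ^t·E[r] = 1.837500, running G = 2.587500
t=2: π = [0.2627, 0.2824, 0.1644, 0.2905], E[r] = 2.3854, γ^t·E[r] = 1.168854, running G = 3.756354
t=3: π = [0.2598, 0.2856, 0.1673, 0.2872], E[r] = 2.3935, γ^t·E[r] = 0.820977, running G = 4.577331
t=4: π = [0.2599, 0.2856, 0.1668, 0.2877], E[r] = 2.3950, γ^t·E[r] = 0.575043, running G = 5.152374
t=5: π = [0.2599, 0.2856, 0.1668, 0.2877], E[r] = 2.3946, γ^t·E[r] = 0.402462, running G = 5.554836
t=6: π = [0.2599, 0.2856, 0.1668, 0.2877], E[r] = 2.3947, γ^t·E[r] = 0.281729, running G = 5.836565
t=7: π = [0.2599, 0.2856, 0.1668, 0.2877], E[r] = 2.3947, γ^t·E[r] = 0.197210, running G = 6.033775

G = 6.0338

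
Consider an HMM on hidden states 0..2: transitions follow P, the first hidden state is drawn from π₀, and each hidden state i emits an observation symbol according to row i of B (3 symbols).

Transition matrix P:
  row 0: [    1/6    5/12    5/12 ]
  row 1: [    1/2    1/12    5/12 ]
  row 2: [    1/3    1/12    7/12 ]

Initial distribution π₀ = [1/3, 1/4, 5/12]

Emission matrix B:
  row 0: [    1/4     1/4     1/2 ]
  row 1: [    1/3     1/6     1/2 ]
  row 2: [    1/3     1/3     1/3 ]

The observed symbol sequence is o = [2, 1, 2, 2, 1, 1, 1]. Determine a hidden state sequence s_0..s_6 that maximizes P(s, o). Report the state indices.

t=0: δ = [1.667e-01, 1.250e-01, 1.389e-01]  (obs o_0=2)
t=1: δ = [1.562e-02, 1.157e-02, 2.701e-02]  ψ = [1, 0, 2]  (obs o_1=1)
t=2: δ = [4.501e-03, 3.255e-03, 5.251e-03]  ψ = [2, 0, 2]  (obs o_2=2)
t=3: δ = [8.752e-04, 9.377e-04, 1.021e-03]  ψ = [2, 0, 2]  (obs o_3=2)
t=4: δ = [1.172e-04, 6.078e-05, 1.985e-04]  ψ = [1, 0, 2]  (obs o_4=1)
t=5: δ = [1.655e-05, 8.140e-06, 3.861e-05]  ψ = [2, 0, 2]  (obs o_5=1)
t=6: δ = [3.217e-06, 1.149e-06, 7.507e-06]  ψ = [2, 0, 2]  (obs o_6=1)
backtrack: best end state = 2; path = [2, 2, 2, 2, 2, 2, 2]

path = [2, 2, 2, 2, 2, 2, 2]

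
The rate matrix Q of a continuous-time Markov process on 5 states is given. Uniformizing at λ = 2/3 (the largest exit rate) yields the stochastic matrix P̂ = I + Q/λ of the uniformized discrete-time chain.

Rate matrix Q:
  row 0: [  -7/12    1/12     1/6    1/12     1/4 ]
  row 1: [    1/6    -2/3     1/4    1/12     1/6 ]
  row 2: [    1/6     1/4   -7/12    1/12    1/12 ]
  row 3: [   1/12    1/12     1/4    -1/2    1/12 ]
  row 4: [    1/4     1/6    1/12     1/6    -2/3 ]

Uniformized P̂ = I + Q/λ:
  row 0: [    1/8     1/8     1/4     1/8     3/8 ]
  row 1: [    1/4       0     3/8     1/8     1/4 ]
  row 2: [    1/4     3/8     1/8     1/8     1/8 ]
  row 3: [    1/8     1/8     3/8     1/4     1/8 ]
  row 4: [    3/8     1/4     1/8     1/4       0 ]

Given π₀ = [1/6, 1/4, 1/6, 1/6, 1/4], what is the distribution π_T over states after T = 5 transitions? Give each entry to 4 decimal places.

π = [0.2237, 0.1850, 0.2412, 0.1688, 0.1812]

t=0: π = [0.1667, 0.2500, 0.1667, 0.1667, 0.2500]
t=1: π = [0.2396, 0.1667, 0.2500, 0.1771, 0.1667]
t=2: π = [0.2188, 0.1875, 0.2409, 0.1680, 0.1849]
t=3: π = [0.2248, 0.1849, 0.2412, 0.1691, 0.1800]
t=4: π = [0.2233, 0.1847, 0.2416, 0.1686, 0.1818]
t=5: π = [0.2237, 0.1850, 0.2412, 0.1688, 0.1812]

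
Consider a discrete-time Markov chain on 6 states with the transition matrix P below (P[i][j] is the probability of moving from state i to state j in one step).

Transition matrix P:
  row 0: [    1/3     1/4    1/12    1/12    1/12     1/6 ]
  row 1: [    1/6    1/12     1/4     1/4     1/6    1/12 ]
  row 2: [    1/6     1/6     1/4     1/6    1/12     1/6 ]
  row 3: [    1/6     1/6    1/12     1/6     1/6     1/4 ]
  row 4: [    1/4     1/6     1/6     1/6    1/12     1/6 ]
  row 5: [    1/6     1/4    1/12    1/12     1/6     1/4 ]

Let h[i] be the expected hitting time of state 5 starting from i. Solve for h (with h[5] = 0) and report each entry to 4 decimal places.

h = [6.1132, 6.4458, 6.0206, 5.5195, 6.0283, 0.0000]

First-step conditioning: h[5] = 0; for i ≠ 5, h[i] = 1 + Σ_k P[i][k]·h[k].
  h[0] = 1 + 1/3·h[0] + 1/4·h[1] + 1/12·h[2] + 1/12·h[3] + 1/12·h[4]
  h[1] = 1 + 1/6·h[0] + 1/12·h[1] + 1/4·h[2] + 1/4·h[3] + 1/6·h[4]
  h[2] = 1 + 1/6·h[0] + 1/6·h[1] + 1/4·h[2] + 1/6·h[3] + 1/12·h[4]
  h[3] = 1 + 1/6·h[0] + 1/6·h[1] + 1/12·h[2] + 1/6·h[3] + 1/6·h[4]
  h[4] = 1 + 1/4·h[0] + 1/6·h[1] + 1/6·h[2] + 1/6·h[3] + 1/12·h[4]
Solving the 5×5 linear system over states ≠ 5 gives exactly h = [324/53, 2733/424, 3510/583, 25743/4664, 639/106, 0] (h[5] = 0 is the target).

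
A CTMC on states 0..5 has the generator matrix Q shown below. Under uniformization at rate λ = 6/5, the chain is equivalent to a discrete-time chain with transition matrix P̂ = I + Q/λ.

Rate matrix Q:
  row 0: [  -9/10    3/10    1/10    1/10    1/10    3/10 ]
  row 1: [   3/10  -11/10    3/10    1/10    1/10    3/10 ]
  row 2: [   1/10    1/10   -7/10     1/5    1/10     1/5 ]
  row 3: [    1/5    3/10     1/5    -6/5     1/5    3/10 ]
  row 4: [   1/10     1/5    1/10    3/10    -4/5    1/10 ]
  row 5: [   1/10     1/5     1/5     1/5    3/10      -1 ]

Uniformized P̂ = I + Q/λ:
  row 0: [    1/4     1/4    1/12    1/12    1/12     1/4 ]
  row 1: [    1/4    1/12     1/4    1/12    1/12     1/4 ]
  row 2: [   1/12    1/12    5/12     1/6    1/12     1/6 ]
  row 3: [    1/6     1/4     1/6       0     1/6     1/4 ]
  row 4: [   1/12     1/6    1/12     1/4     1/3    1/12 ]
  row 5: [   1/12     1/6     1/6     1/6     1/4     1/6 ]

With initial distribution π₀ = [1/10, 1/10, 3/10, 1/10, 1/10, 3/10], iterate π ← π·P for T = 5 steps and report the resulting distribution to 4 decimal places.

π = [0.1451, 0.1594, 0.2053, 0.1331, 0.1679, 0.1891]

t=0: π = [0.1000, 0.1000, 0.3000, 0.1000, 0.1000, 0.3000]
t=1: π = [0.1250, 0.1500, 0.2333, 0.1417, 0.1667, 0.1833]
t=2: π = [0.1410, 0.1569, 0.2132, 0.1340, 0.1674, 0.1875]
t=3: π = [0.1442, 0.1587, 0.2073, 0.1334, 0.1676, 0.1887]
t=4: π = [0.1449, 0.1593, 0.2058, 0.1332, 0.1678, 0.1891]
t=5: π = [0.1451, 0.1594, 0.2053, 0.1331, 0.1679, 0.1891]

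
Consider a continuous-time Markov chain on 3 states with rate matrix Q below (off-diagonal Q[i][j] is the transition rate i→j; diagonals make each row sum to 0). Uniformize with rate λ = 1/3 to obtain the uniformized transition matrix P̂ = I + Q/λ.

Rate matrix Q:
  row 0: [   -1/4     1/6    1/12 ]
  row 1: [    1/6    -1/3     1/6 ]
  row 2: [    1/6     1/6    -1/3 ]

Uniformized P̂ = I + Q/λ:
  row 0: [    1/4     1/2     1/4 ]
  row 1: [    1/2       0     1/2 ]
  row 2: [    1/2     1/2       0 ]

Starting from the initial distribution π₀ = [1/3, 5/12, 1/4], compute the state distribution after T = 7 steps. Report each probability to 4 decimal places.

t=0: π = [0.3333, 0.4167, 0.2500]
t=1: π = [0.4167, 0.2917, 0.2917]
t=2: π = [0.3958, 0.3542, 0.2500]
t=3: π = [0.4010, 0.3229, 0.2760]
t=4: π = [0.3997, 0.3385, 0.2617]
t=5: π = [0.4001, 0.3307, 0.2692]
t=6: π = [0.4000, 0.3346, 0.2654]
t=7: π = [0.4000, 0.3327, 0.2673]

π = [0.4000, 0.3327, 0.2673]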